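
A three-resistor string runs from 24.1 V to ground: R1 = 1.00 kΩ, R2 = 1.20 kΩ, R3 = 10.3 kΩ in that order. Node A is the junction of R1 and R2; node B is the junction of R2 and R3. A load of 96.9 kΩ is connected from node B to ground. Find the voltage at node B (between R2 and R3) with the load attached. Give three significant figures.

At node B, R3 is in parallel with the load: R3‖R_L = 9.310 kΩ.
Below node A the resistance is R2 + (R3‖R_L) = 10.51 kΩ, so V_A = 24.1 × 10.51/11.51 = 22.01 V.
Then V_B = V_A × (R3‖R_L)/(R2 + R3‖R_L) = 22.01 × 9.310/10.51 = 19.5 V.

V ≈ 19.5 V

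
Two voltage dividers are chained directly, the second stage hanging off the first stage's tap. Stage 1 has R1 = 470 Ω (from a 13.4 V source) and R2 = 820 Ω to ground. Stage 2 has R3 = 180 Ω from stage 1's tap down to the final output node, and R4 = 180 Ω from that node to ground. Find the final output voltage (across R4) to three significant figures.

Stage 2 presents R3+R4 = 360.0 Ω as a load on stage 1's tap.
Stage 1's lower leg becomes R2‖(R3+R4) = 250.2 Ω, so V_mid = 13.4 × 250.2/720.2 = 4.655 V.
Stage 2 is itself unloaded: V_out = V_mid × R4/(R3+R4) = 4.655 × 180/360.0 = 2.33 V.

V_out ≈ 2.33 V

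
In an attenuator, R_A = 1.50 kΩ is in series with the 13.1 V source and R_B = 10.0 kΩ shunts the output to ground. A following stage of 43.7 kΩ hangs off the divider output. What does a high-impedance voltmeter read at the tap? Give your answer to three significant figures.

V_out ≈ 11.1 V

The load sits in parallel with R_B: R_B‖R_L = (10.0 × 43.7) / (10.0 + 43.7) = 8.138 kΩ.
V_out = 13.1 × 8.138 / (1.50 + 8.138) = 13.1 × 8.138/9.638 = 11.1 V.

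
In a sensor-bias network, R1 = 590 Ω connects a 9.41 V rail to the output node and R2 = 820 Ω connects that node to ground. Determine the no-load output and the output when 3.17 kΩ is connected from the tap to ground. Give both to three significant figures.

Unloaded: 5.47 V; loaded: 4.94 V

Open-circuit: V = 9.41 × 820/(590 + 820) = 5.47 V.
With the load, R2 becomes R2‖R_L = 651.5 Ω, so V = 9.41 × 651.5/1241 = 4.94 V.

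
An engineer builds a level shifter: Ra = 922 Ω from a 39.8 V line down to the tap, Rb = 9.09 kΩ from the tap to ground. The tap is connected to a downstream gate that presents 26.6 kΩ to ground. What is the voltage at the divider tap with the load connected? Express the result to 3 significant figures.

The load sits in parallel with Rb: Rb‖R_L = (9090 × 26600) / (9090 + 26600) = 6775 Ω.
V_out = 39.8 × 6775 / (922 + 6775) = 39.8 × 6775/7697 = 35.0 V.

V_out ≈ 35.0 V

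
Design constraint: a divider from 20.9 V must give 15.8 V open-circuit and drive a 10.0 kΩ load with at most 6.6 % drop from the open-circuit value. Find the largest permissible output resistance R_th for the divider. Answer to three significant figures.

Loading drop = R_th/(R_th + R_L) ≤ 0.0660, so R_th ≤ R_L · ε/(1−ε) = 10.0 kΩ × 0.0660/0.9340 = 707 Ω.
(Any R1, R2 with R2/(R1+R2) = 0.756 and R1‖R2 ≤ 707 Ω will meet the spec.)

R_th ≤ 707 Ω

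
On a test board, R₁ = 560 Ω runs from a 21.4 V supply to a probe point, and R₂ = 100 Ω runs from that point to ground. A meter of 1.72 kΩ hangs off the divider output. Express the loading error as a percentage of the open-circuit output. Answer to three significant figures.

The divider's output (Thévenin) resistance is R₁‖R₂ = 84.85 Ω.
Fractional drop under load = R_th/(R_th + R_L) = 84.85 / (84.85 + 1720) = 0.04701.
So the output falls by 4.70 %.

4.70 %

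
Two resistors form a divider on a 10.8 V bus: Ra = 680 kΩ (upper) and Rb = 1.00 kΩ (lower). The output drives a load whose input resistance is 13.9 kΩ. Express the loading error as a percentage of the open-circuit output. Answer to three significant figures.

6.70 %

The divider's output (Thévenin) resistance is Ra‖Rb = 0.9985 kΩ.
Fractional drop under load = R_th/(R_th + R_L) = 0.9985 / (0.9985 + 13.9) = 0.06702.
So the output falls by 6.70 %.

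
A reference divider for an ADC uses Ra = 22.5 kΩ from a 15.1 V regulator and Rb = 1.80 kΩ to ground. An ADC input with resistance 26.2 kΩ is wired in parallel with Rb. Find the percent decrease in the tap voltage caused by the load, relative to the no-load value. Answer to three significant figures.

The divider's output (Thévenin) resistance is Ra‖Rb = 1.667 kΩ.
Fractional drop under load = R_th/(R_th + R_L) = 1.667 / (1.667 + 26.2) = 0.05981.
So the output falls by 5.98 %.

5.98 %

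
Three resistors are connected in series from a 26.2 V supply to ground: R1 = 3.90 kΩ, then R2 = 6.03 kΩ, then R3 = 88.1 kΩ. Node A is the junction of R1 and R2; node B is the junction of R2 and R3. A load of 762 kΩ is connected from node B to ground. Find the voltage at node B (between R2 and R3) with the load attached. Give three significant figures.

V ≈ 23.3 V

At node B, R3 is in parallel with the load: R3‖R_L = 78.97 kΩ.
Below node A the resistance is R2 + (R3‖R_L) = 85.00 kΩ, so V_A = 26.2 × 85.00/88.90 = 25.05 V.
Then V_B = V_A × (R3‖R_L)/(R2 + R3‖R_L) = 25.05 × 78.97/85.00 = 23.3 V.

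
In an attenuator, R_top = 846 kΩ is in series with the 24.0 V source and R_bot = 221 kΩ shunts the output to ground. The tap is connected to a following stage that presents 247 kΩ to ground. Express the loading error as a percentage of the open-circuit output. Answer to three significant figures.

41.5 %

The divider's output (Thévenin) resistance is R_top‖R_bot = 175.2 kΩ.
Fractional drop under load = R_th/(R_th + R_L) = 175.2 / (175.2 + 247) = 0.4150.
So the output falls by 41.5 %.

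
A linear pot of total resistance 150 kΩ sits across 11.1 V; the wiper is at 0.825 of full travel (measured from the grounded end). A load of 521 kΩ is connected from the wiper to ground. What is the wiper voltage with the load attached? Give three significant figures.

The wiper splits the pot into (1−α)R = 26.25 kΩ above and αR = 123.8 kΩ below.
Lower section ‖ load = 100.0 kΩ.
V_wiper = 11.1 × 100.0/(26.25 + 100.0) = 8.79 V.

V ≈ 8.79 V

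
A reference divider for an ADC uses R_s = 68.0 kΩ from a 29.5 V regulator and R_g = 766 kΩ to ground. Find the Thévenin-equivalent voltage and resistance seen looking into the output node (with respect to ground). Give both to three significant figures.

V_th is the open-circuit tap voltage: 29.5 × 766/(68.0 + 766) = 27.1 V.
With the supply zeroed, R_s and R_g appear in parallel from the tap: R_th = R_s‖R_g = (68.0 × 766)/834.0 = 62.5 kΩ.

V_th = 27.1 V, R_th = 62.5 kΩ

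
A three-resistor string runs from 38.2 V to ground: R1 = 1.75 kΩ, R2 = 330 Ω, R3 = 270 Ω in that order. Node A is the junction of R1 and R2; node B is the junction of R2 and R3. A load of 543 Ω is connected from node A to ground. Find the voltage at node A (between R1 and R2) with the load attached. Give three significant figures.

Below node A the series string R2+R3 = 600.0 Ω sits in parallel with the 543 Ω load: 285.0 Ω.
V_A = 38.2 × 285.0/(1750 + 285.0) = 5.35 V.

V ≈ 5.35 V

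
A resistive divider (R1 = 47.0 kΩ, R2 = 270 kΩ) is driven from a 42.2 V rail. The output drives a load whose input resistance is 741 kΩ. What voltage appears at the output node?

The load sits in parallel with R2: R2‖R_L = (270 × 741) / (270 + 741) = 197.9 kΩ.
V_out = 42.2 × 197.9 / (47.0 + 197.9) = 42.2 × 197.9/244.9 = 34.1 V.
(Unloaded it would have been 35.9 V.)

V_out ≈ 34.1 V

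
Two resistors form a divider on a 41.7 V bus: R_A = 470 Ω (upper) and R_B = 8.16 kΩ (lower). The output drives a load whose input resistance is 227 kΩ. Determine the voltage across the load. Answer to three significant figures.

V_out ≈ 39.4 V

The load sits in parallel with R_B: R_B‖R_L = (8160 × 227000) / (8160 + 227000) = 7877 Ω.
V_out = 41.7 × 7877 / (470 + 7877) = 41.7 × 7877/8347 = 39.4 V.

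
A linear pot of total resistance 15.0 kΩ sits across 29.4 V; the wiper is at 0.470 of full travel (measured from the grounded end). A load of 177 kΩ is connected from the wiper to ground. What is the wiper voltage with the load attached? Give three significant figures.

V ≈ 13.5 V

The wiper splits the pot into (1−α)R = 7.950 kΩ above and αR = 7.050 kΩ below.
Lower section ‖ load = 6.780 kΩ.
V_wiper = 29.4 × 6.780/(7.950 + 6.780) = 13.5 V.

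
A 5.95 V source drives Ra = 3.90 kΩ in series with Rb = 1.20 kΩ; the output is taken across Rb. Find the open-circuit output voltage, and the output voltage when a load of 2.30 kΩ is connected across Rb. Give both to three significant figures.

Unloaded: 1.40 V; loaded: 1.00 V

Open-circuit: V = 5.95 × 1.20/(3.90 + 1.20) = 1.40 V.
With the load, Rb becomes Rb‖R_L = 0.7886 kΩ, so V = 5.95 × 0.7886/4.689 = 1.00 V.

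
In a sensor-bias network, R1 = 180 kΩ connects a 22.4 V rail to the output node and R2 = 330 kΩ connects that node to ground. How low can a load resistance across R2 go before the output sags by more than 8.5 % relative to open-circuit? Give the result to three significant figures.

Output resistance R_th = R1‖R2 = (180 × 330)/510.0 = 116.5 kΩ.
The fractional drop is R_th/(R_th + R_L); requiring this ≤ 0.0850 gives R_L ≥ R_th(1/0.0850 − 1) = 116.5 × 10.76 = 1.25 MΩ.

R_L(min) ≈ 1.25 MΩ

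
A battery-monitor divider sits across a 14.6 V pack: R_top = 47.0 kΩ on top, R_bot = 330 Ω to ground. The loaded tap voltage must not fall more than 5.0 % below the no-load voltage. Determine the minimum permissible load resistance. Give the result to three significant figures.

R_L(min) ≈ 6.23 kΩ

Output resistance R_th = R_top‖R_bot = (47000 × 330)/47330 = 327.7 Ω.
The fractional drop is R_th/(R_th + R_L); requiring this ≤ 0.0500 gives R_L ≥ R_th(1/0.0500 − 1) = 327.7 × 19.00 = 6.23 kΩ.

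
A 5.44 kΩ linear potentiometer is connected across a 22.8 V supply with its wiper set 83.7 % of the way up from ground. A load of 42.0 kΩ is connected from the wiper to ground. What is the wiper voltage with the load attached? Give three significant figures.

V ≈ 18.8 V

The wiper splits the pot into (1−α)R = 886.7 Ω above and αR = 4553 Ω below.
Lower section ‖ load = 4108 Ω.
V_wiper = 22.8 × 4108/(886.7 + 4108) = 18.8 V.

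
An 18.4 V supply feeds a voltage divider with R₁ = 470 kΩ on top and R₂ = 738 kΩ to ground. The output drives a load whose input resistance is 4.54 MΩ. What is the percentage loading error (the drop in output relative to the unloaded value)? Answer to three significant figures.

5.95 %

The divider's output (Thévenin) resistance is R₁‖R₂ = 287.1 kΩ.
Fractional drop under load = R_th/(R_th + R_L) = 287.1 / (287.1 + 4540) = 0.05948.
So the output falls by 5.95 %.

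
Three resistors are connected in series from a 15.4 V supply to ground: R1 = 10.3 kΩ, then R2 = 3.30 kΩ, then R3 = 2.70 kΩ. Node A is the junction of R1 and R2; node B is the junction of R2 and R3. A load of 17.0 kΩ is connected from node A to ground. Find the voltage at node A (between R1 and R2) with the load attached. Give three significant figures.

V ≈ 4.63 V

Below node A the series string R2+R3 = 6.000 kΩ sits in parallel with the 17.0 kΩ load: 4.435 kΩ.
V_A = 15.4 × 4.435/(10.3 + 4.435) = 4.63 V.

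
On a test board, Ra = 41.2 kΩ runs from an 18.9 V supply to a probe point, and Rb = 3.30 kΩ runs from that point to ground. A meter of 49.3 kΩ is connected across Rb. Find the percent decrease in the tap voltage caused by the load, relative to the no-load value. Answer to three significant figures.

The divider's output (Thévenin) resistance is Ra‖Rb = 3.055 kΩ.
Fractional drop under load = R_th/(R_th + R_L) = 3.055 / (3.055 + 49.3) = 0.05836.
So the output falls by 5.84 %.

5.84 %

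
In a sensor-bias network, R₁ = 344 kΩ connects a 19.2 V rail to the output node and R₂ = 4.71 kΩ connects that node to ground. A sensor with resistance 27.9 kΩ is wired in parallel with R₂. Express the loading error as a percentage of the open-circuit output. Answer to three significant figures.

Unloaded V = 19.2 × 4.71/348.7 = 0.25933 V.
Loaded: R₂‖R_L = 4.030 kΩ, giving V = 19.2 × 4.030/348.0 = 0.22231 V.
Drop = (0.25933 − 0.22231) / 0.25933 = 14.3 %.

14.3 %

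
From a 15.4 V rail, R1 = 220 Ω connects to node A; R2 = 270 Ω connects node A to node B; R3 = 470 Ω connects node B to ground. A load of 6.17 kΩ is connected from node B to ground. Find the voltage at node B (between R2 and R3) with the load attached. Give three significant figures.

V ≈ 7.26 V

At node B, R3 is in parallel with the load: R3‖R_L = 436.7 Ω.
Below node A the resistance is R2 + (R3‖R_L) = 706.7 Ω, so V_A = 15.4 × 706.7/926.7 = 11.74 V.
Then V_B = V_A × (R3‖R_L)/(R2 + R3‖R_L) = 11.74 × 436.7/706.7 = 7.26 V.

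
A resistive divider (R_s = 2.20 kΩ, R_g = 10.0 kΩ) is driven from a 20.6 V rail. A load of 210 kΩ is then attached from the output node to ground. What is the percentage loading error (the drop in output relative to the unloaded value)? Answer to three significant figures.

0.851 %

The divider's output (Thévenin) resistance is R_s‖R_g = 1.803 kΩ.
Fractional drop under load = R_th/(R_th + R_L) = 1.803 / (1.803 + 210) = 0.008514.
So the output falls by 0.851 %.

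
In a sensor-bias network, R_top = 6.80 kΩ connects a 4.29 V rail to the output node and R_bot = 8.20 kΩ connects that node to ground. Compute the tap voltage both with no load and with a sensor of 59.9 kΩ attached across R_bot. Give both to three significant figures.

Open-circuit: V = 4.29 × 8.20/(6.80 + 8.20) = 2.35 V.
With the load, R_bot becomes R_bot‖R_L = 7.213 kΩ, so V = 4.29 × 7.213/14.01 = 2.21 V.

Unloaded: 2.35 V; loaded: 2.21 V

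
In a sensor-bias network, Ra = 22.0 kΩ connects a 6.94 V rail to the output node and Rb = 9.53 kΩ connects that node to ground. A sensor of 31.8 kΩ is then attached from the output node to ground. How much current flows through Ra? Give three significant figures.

I ≈ 0.237 mA

Rb‖R_L = 7.333 kΩ, so the source sees Ra + Rb‖R_L = 29.33 kΩ.
I = 6.94 V / 29.33 kΩ = 0.237 mA.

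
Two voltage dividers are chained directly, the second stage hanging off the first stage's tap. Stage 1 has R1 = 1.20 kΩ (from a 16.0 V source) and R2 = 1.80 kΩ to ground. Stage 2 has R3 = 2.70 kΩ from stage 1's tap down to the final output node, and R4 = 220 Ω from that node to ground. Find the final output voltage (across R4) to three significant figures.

Stage 2 presents R3+R4 = 2920 Ω as a load on stage 1's tap.
Stage 1's lower leg becomes R2‖(R3+R4) = 1114 Ω, so V_mid = 16.0 × 1114/2314 = 7.701 V.
Stage 2 is itself unloaded: V_out = V_mid × R4/(R3+R4) = 7.701 × 220/2920 = 0.580 V.

V_out ≈ 0.580 V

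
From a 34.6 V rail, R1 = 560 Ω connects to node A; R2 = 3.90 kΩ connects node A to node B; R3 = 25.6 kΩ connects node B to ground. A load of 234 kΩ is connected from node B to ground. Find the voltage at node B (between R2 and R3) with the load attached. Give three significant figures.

At node B, R3 is in parallel with the load: R3‖R_L = 23080 Ω.
Below node A the resistance is R2 + (R3‖R_L) = 26980 Ω, so V_A = 34.6 × 26980/27540 = 33.90 V.
Then V_B = V_A × (R3‖R_L)/(R2 + R3‖R_L) = 33.90 × 23080/26980 = 29.0 V.

V ≈ 29.0 V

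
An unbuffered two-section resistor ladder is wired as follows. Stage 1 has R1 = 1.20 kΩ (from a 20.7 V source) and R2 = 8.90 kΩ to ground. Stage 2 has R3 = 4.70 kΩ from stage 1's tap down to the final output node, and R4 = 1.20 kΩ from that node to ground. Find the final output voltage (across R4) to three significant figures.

V_out ≈ 3.15 V

Stage 2 presents R3+R4 = 5.900 kΩ as a load on stage 1's tap.
Stage 1's lower leg becomes R2‖(R3+R4) = 3.548 kΩ, so V_mid = 20.7 × 3.548/4.748 = 15.47 V.
Stage 2 is itself unloaded: V_out = V_mid × R4/(R3+R4) = 15.47 × 1.20/5.900 = 3.15 V.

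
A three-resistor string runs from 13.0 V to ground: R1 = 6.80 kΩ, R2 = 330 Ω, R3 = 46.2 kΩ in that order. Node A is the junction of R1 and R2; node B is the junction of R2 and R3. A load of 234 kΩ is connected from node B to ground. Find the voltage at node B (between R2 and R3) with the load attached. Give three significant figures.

At node B, R3 is in parallel with the load: R3‖R_L = 38580 Ω.
Below node A the resistance is R2 + (R3‖R_L) = 38910 Ω, so V_A = 13.0 × 38910/45710 = 11.07 V.
Then V_B = V_A × (R3‖R_L)/(R2 + R3‖R_L) = 11.07 × 38580/38910 = 11.0 V.

V ≈ 11.0 V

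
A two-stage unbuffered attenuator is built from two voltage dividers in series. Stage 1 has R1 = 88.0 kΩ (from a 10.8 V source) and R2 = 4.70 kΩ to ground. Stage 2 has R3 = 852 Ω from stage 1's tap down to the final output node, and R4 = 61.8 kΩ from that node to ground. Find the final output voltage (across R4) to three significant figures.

Stage 2 presents R3+R4 = 62650 Ω as a load on stage 1's tap.
Stage 1's lower leg becomes R2‖(R3+R4) = 4372 Ω, so V_mid = 10.8 × 4372/92370 = 0.5112 V.
Stage 2 is itself unloaded: V_out = V_mid × R4/(R3+R4) = 0.5112 × 61800/62650 = 0.504 V.

V_out ≈ 0.504 V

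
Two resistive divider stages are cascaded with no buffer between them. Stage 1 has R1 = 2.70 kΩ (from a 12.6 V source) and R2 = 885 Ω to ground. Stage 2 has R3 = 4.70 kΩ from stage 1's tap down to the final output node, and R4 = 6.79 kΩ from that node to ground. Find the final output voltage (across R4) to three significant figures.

V_out ≈ 1.74 V

Stage 2 presents R3+R4 = 11490 Ω as a load on stage 1's tap.
Stage 1's lower leg becomes R2‖(R3+R4) = 821.7 Ω, so V_mid = 12.6 × 821.7/3522 = 2.940 V.
Stage 2 is itself unloaded: V_out = V_mid × R4/(R3+R4) = 2.940 × 6790/11490 = 1.74 V.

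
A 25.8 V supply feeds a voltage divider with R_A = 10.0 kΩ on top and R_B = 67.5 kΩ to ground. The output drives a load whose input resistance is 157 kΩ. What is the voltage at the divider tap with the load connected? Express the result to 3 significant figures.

The load sits in parallel with R_B: R_B‖R_L = (67.5 × 157) / (67.5 + 157) = 47.20 kΩ.
V_out = 25.8 × 47.20 / (10.0 + 47.20) = 25.8 × 47.20/57.20 = 21.3 V.

V_out ≈ 21.3 V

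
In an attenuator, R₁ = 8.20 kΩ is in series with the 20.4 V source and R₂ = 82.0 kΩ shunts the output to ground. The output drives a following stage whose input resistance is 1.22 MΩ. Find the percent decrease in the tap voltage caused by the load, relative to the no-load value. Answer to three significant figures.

0.607 %

The divider's output (Thévenin) resistance is R₁‖R₂ = 7.455 kΩ.
Fractional drop under load = R_th/(R_th + R_L) = 7.455 / (7.455 + 1220) = 0.006073.
So the output falls by 0.607 %.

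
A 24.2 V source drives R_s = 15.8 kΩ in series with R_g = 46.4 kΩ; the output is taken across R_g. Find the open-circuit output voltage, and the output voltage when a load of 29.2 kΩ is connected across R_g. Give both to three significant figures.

Unloaded: 18.1 V; loaded: 12.9 V

Open-circuit: V = 24.2 × 46.4/(15.8 + 46.4) = 18.1 V.
With the load, R_g becomes R_g‖R_L = 17.92 kΩ, so V = 24.2 × 17.92/33.72 = 12.9 V.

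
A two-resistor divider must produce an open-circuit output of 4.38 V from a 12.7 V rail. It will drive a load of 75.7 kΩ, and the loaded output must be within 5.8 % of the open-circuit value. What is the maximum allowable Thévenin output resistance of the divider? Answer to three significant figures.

R_th ≤ 4.66 kΩ

Loading drop = R_th/(R_th + R_L) ≤ 0.0580, so R_th ≤ R_L · ε/(1−ε) = 75.7 kΩ × 0.0580/0.9420 = 4.66 kΩ.
(Any R1, R2 with R2/(R1+R2) = 0.345 and R1‖R2 ≤ 4.66 kΩ will meet the spec.)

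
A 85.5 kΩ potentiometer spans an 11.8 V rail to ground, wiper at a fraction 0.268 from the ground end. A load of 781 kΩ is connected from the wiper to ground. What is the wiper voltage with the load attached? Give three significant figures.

The wiper splits the pot into (1−α)R = 62.59 kΩ above and αR = 22.91 kΩ below.
Lower section ‖ load = 22.26 kΩ.
V_wiper = 11.8 × 22.26/(62.59 + 22.26) = 3.10 V.

V ≈ 3.10 V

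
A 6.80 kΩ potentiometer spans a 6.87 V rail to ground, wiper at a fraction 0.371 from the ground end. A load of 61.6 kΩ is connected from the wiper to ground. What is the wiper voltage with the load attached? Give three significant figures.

The wiper splits the pot into (1−α)R = 4.277 kΩ above and αR = 2.523 kΩ below.
Lower section ‖ load = 2.424 kΩ.
V_wiper = 6.87 × 2.424/(4.277 + 2.424) = 2.48 V.

V ≈ 2.48 V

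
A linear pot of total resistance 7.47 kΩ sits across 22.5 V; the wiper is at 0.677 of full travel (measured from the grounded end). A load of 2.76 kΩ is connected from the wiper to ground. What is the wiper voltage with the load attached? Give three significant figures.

The wiper splits the pot into (1−α)R = 2.413 kΩ above and αR = 5.057 kΩ below.
Lower section ‖ load = 1.786 kΩ.
V_wiper = 22.5 × 1.786/(2.413 + 1.786) = 9.57 V.

V ≈ 9.57 V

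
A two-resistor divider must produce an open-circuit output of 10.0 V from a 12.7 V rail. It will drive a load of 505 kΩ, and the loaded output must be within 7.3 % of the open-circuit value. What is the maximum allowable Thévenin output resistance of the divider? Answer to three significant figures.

Loading drop = R_th/(R_th + R_L) ≤ 0.0730, so R_th ≤ R_L · ε/(1−ε) = 505 kΩ × 0.0730/0.9270 = 39.8 kΩ.
(Any R1, R2 with R2/(R1+R2) = 0.787 and R1‖R2 ≤ 39.8 kΩ will meet the spec.)

R_th ≤ 39.8 kΩ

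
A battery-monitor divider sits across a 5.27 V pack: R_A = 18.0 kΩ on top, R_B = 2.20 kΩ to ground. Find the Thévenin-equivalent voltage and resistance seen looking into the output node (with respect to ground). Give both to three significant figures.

V_th = 0.574 V, R_th = 1.96 kΩ

V_th is the open-circuit tap voltage: 5.27 × 2.20/(18.0 + 2.20) = 0.574 V.
With the supply zeroed, R_A and R_B appear in parallel from the tap: R_th = R_A‖R_B = (18.0 × 2.20)/20.20 = 1.96 kΩ.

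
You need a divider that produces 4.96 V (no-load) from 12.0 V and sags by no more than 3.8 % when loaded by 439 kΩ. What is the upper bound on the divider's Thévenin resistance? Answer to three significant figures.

Loading drop = R_th/(R_th + R_L) ≤ 0.0380, so R_th ≤ R_L · ε/(1−ε) = 439 kΩ × 0.0380/0.9620 = 17.3 kΩ.
(Any R1, R2 with R2/(R1+R2) = 0.413 and R1‖R2 ≤ 17.3 kΩ will meet the spec.)

R_th ≤ 17.3 kΩ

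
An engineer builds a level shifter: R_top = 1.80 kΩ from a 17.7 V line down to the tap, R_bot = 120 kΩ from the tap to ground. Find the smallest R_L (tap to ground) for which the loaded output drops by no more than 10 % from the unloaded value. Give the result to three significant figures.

Output resistance R_th = R_top‖R_bot = (1.80 × 120)/121.8 = 1.773 kΩ.
The fractional drop is R_th/(R_th + R_L); requiring this ≤ 0.100 gives R_L ≥ R_th(1/0.100 − 1) = 1.773 × 9.000 = 16.0 kΩ.

R_L(min) ≈ 16.0 kΩ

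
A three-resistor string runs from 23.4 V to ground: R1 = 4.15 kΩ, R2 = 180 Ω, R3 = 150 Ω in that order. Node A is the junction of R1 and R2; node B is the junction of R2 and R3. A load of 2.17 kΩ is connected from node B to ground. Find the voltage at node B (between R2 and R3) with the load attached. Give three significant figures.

V ≈ 0.734 V

At node B, R3 is in parallel with the load: R3‖R_L = 140.3 Ω.
Below node A the resistance is R2 + (R3‖R_L) = 320.3 Ω, so V_A = 23.4 × 320.3/4470 = 1.677 V.
Then V_B = V_A × (R3‖R_L)/(R2 + R3‖R_L) = 1.677 × 140.3/320.3 = 0.734 V.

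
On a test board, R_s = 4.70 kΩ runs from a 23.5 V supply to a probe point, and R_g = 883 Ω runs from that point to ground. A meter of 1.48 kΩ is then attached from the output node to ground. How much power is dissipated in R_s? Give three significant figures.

P ≈ 94.1 mW

Total resistance from the source is R_s + (R_g‖R_L) = 5253 Ω, so I = 23.5/5253 Ω = 4.474 mA.
P = I²·R_s = (4.474 mA)² × 4.70 kΩ = 94.1 mW.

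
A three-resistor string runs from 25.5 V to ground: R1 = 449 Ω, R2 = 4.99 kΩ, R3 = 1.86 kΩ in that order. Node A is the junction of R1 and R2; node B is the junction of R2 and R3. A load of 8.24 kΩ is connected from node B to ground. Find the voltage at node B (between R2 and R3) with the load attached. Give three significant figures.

At node B, R3 is in parallel with the load: R3‖R_L = 1517 Ω.
Below node A the resistance is R2 + (R3‖R_L) = 6507 Ω, so V_A = 25.5 × 6507/6956 = 23.85 V.
Then V_B = V_A × (R3‖R_L)/(R2 + R3‖R_L) = 23.85 × 1517/6507 = 5.56 V.

V ≈ 5.56 V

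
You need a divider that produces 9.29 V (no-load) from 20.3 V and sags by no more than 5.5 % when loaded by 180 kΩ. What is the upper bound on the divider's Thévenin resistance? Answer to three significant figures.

Loading drop = R_th/(R_th + R_L) ≤ 0.0550, so R_th ≤ R_L · ε/(1−ε) = 180 kΩ × 0.0550/0.9450 = 10.5 kΩ.

R_th ≤ 10.5 kΩ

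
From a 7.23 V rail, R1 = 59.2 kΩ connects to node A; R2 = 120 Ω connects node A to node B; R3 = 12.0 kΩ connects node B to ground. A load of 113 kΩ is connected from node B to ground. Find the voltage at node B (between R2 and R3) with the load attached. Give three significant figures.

At node B, R3 is in parallel with the load: R3‖R_L = 10850 Ω.
Below node A the resistance is R2 + (R3‖R_L) = 10970 Ω, so V_A = 7.23 × 10970/70170 = 1.130 V.
Then V_B = V_A × (R3‖R_L)/(R2 + R3‖R_L) = 1.130 × 10850/10970 = 1.12 V.

V ≈ 1.12 V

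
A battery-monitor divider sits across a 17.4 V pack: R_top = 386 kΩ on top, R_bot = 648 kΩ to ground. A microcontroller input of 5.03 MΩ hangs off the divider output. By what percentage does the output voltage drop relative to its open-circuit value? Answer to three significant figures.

4.59 %

The divider's output (Thévenin) resistance is R_top‖R_bot = 241.9 kΩ.
Fractional drop under load = R_th/(R_th + R_L) = 241.9 / (241.9 + 5030) = 0.04589.
So the output falls by 4.59 %.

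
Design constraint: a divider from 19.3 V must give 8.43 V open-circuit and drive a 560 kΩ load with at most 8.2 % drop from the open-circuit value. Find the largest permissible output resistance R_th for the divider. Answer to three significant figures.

Loading drop = R_th/(R_th + R_L) ≤ 0.0820, so R_th ≤ R_L · ε/(1−ε) = 560 kΩ × 0.0820/0.9180 = 50.0 kΩ.
(Any R1, R2 with R2/(R1+R2) = 0.437 and R1‖R2 ≤ 50.0 kΩ will meet the spec.)

R_th ≤ 50.0 kΩ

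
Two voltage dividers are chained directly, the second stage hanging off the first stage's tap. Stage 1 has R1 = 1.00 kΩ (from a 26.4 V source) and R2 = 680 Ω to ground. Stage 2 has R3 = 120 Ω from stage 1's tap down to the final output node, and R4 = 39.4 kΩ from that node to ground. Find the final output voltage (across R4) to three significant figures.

V_out ≈ 10.5 V

Stage 2 presents R3+R4 = 39520 Ω as a load on stage 1's tap.
Stage 1's lower leg becomes R2‖(R3+R4) = 668.5 Ω, so V_mid = 26.4 × 668.5/1668 = 10.58 V.
Stage 2 is itself unloaded: V_out = V_mid × R4/(R3+R4) = 10.58 × 39400/39520 = 10.5 V.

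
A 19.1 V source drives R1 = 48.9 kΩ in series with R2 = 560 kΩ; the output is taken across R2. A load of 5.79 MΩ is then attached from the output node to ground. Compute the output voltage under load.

V_out ≈ 17.4 V

The load sits in parallel with R2: R2‖R_L = (560 × 5790) / (560 + 5790) = 510.6 kΩ.
V_out = 19.1 × 510.6 / (48.9 + 510.6) = 19.1 × 510.6/559.5 = 17.4 V.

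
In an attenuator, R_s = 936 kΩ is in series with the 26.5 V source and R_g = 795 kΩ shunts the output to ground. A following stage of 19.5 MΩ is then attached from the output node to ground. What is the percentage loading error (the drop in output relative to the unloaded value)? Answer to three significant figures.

2.16 %

The divider's output (Thévenin) resistance is R_s‖R_g = 429.9 kΩ.
Fractional drop under load = R_th/(R_th + R_L) = 429.9 / (429.9 + 19500) = 0.02157.
So the output falls by 2.16 %.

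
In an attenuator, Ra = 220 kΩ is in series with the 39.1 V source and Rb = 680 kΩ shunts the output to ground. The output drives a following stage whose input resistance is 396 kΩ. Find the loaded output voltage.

The load sits in parallel with Rb: Rb‖R_L = (680 × 396) / (680 + 396) = 250.3 kΩ.
V_out = 39.1 × 250.3 / (220 + 250.3) = 39.1 × 250.3/470.3 = 20.8 V.

V_out ≈ 20.8 V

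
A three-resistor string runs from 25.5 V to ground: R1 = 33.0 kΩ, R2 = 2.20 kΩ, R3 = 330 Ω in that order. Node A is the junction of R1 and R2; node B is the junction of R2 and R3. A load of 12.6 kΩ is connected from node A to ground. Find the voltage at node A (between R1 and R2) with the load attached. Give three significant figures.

V ≈ 1.53 V

Below node A the series string R2+R3 = 2530 Ω sits in parallel with the 12600 Ω load: 2107 Ω.
V_A = 25.5 × 2107/(33000 + 2107) = 1.53 V.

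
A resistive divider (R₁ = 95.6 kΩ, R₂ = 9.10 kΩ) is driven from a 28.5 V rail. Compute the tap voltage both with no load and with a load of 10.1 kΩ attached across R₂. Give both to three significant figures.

Unloaded: 2.48 V; loaded: 1.36 V

Open-circuit: V = 28.5 × 9.10/(95.6 + 9.10) = 2.48 V.
With the load, R₂ becomes R₂‖R_L = 4.787 kΩ, so V = 28.5 × 4.787/100.4 = 1.36 V.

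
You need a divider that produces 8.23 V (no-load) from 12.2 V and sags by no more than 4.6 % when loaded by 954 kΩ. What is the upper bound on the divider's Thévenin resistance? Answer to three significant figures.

Loading drop = R_th/(R_th + R_L) ≤ 0.0460, so R_th ≤ R_L · ε/(1−ε) = 954 kΩ × 0.0460/0.9540 = 46.0 kΩ.
(Any R1, R2 with R2/(R1+R2) = 0.675 and R1‖R2 ≤ 46.0 kΩ will meet the spec.)

R_th ≤ 46.0 kΩ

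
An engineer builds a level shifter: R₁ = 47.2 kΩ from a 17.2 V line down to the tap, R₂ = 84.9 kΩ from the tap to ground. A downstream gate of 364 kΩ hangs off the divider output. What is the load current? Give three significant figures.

I_L ≈ 0.0280 mA

R₂‖R_L = 68.84 kΩ; V_out = 17.2 × 68.84/116.0 = 10.20 V.
I_L = V_out / R_L = 10.20 / 364 kΩ = 0.0280 mA.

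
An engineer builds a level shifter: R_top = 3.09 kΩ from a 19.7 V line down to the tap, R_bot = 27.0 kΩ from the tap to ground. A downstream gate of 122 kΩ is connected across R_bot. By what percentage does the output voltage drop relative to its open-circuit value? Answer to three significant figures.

2.22 %

The divider's output (Thévenin) resistance is R_top‖R_bot = 2.773 kΩ.
Fractional drop under load = R_th/(R_th + R_L) = 2.773 / (2.773 + 122) = 0.02222.
So the output falls by 2.22 %.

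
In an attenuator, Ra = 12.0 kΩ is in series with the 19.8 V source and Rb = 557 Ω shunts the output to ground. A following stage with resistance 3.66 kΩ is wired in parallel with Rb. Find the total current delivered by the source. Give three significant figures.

Rb‖R_L = 483.4 Ω, so the source sees Ra + Rb‖R_L = 12480 Ω.
I = 19.8 V / 12480 Ω = 1.59 mA.

I ≈ 1.59 mA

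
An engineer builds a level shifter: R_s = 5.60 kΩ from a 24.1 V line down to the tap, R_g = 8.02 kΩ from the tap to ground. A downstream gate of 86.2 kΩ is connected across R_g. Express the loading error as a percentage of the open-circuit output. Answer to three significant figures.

3.68 %

The divider's output (Thévenin) resistance is R_s‖R_g = 3.298 kΩ.
Fractional drop under load = R_th/(R_th + R_L) = 3.298 / (3.298 + 86.2) = 0.03684.
So the output falls by 3.68 %.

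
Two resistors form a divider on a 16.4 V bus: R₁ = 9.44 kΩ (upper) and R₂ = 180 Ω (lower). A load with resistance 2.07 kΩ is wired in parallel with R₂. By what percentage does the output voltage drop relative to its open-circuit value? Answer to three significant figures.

7.86 %

The divider's output (Thévenin) resistance is R₁‖R₂ = 176.6 Ω.
Fractional drop under load = R_th/(R_th + R_L) = 176.6 / (176.6 + 2070) = 0.07862.
So the output falls by 7.86 %.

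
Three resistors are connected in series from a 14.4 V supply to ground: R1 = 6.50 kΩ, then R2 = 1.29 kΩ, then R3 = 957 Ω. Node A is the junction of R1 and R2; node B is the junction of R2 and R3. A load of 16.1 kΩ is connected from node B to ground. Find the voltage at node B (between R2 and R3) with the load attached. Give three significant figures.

At node B, R3 is in parallel with the load: R3‖R_L = 903.3 Ω.
Below node A the resistance is R2 + (R3‖R_L) = 2193 Ω, so V_A = 14.4 × 2193/8693 = 3.633 V.
Then V_B = V_A × (R3‖R_L)/(R2 + R3‖R_L) = 3.633 × 903.3/2193 = 1.50 V.

V ≈ 1.50 V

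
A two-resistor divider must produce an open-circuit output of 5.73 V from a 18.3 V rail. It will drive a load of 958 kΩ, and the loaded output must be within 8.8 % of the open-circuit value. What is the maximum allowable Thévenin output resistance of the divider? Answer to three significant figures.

R_th ≤ 92.4 kΩ

Loading drop = R_th/(R_th + R_L) ≤ 0.0880, so R_th ≤ R_L · ε/(1−ε) = 958 kΩ × 0.0880/0.9120 = 92.4 kΩ.
(Any R1, R2 with R2/(R1+R2) = 0.313 and R1‖R2 ≤ 92.4 kΩ will meet the spec.)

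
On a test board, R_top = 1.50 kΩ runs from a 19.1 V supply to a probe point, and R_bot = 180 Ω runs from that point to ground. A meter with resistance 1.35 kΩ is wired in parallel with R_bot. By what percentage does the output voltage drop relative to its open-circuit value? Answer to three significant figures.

10.6 %

The divider's output (Thévenin) resistance is R_top‖R_bot = 160.7 Ω.
Fractional drop under load = R_th/(R_th + R_L) = 160.7 / (160.7 + 1350) = 0.1064.
So the output falls by 10.6 %.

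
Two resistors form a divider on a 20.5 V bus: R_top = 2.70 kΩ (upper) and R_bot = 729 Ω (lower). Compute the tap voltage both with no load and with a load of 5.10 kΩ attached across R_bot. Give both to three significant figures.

Unloaded: 4.36 V; loaded: 3.92 V

Open-circuit: V = 20.5 × 729/(2700 + 729) = 4.36 V.
With the load, R_bot becomes R_bot‖R_L = 637.8 Ω, so V = 20.5 × 637.8/3338 = 3.92 V.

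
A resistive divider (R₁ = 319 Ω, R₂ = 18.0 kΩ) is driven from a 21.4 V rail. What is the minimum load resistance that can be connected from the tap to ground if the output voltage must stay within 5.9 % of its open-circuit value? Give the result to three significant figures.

Output resistance R_th = R₁‖R₂ = (319 × 18000)/18320 = 313.4 Ω.
The fractional drop is R_th/(R_th + R_L); requiring this ≤ 0.0590 gives R_L ≥ R_th(1/0.0590 − 1) = 313.4 × 15.95 = 5.00 kΩ.

R_L(min) ≈ 5.00 kΩ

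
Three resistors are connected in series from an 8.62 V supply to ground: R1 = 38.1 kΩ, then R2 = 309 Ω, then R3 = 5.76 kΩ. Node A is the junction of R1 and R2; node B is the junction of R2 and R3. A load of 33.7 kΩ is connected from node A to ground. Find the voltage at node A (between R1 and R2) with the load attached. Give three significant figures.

V ≈ 1.03 V

Below node A the series string R2+R3 = 6069 Ω sits in parallel with the 33700 Ω load: 5143 Ω.
V_A = 8.62 × 5143/(38100 + 5143) = 1.03 V.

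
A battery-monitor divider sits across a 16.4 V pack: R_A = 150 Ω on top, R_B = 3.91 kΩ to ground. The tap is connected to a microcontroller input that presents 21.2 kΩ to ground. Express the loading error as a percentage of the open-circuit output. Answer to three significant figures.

The divider's output (Thévenin) resistance is R_A‖R_B = 144.5 Ω.
Fractional drop under load = R_th/(R_th + R_L) = 144.5 / (144.5 + 21200) = 0.006768.
So the output falls by 0.677 %.

0.677 %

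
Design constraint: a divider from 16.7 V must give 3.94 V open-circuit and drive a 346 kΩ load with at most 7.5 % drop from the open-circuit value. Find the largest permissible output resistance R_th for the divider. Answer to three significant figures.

Loading drop = R_th/(R_th + R_L) ≤ 0.0750, so R_th ≤ R_L · ε/(1−ε) = 346 kΩ × 0.0750/0.9250 = 28.1 kΩ.
(Any R1, R2 with R2/(R1+R2) = 0.236 and R1‖R2 ≤ 28.1 kΩ will meet the spec.)

R_th ≤ 28.1 kΩ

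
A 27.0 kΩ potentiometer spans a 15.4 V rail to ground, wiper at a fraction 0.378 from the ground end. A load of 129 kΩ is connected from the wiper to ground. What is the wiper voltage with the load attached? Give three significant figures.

V ≈ 5.55 V

The wiper splits the pot into (1−α)R = 16.79 kΩ above and αR = 10.21 kΩ below.
Lower section ‖ load = 9.458 kΩ.
V_wiper = 15.4 × 9.458/(16.79 + 9.458) = 5.55 V.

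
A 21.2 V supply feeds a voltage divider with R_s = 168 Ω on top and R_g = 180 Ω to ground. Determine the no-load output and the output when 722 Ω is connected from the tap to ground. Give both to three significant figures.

Open-circuit: V = 21.2 × 180/(168 + 180) = 11.0 V.
With the load, R_g becomes R_g‖R_L = 144.1 Ω, so V = 21.2 × 144.1/312.1 = 9.79 V.

Unloaded: 11.0 V; loaded: 9.79 V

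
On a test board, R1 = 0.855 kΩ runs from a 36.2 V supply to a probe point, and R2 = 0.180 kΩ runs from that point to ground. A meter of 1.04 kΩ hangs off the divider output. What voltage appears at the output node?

The load sits in parallel with R2: R2‖R_L = (180 × 1040) / (180 + 1040) = 153.4 Ω.
V_out = 36.2 × 153.4 / (855 + 153.4) = 36.2 × 153.4/1008 = 5.51 V.

V_out ≈ 5.51 V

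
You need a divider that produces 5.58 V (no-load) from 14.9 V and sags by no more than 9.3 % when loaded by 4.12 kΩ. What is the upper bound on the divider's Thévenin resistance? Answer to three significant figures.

Loading drop = R_th/(R_th + R_L) ≤ 0.0930, so R_th ≤ R_L · ε/(1−ε) = 4.12 kΩ × 0.0930/0.9070 = 422 Ω.

R_th ≤ 422 Ω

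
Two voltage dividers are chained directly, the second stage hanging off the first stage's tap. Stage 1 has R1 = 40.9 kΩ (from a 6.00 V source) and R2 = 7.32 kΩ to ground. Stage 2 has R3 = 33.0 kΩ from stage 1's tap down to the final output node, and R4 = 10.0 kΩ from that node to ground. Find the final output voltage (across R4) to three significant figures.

V_out ≈ 0.185 V

Stage 2 presents R3+R4 = 43.00 kΩ as a load on stage 1's tap.
Stage 1's lower leg becomes R2‖(R3+R4) = 6.255 kΩ, so V_mid = 6.00 × 6.255/47.16 = 0.7959 V.
Stage 2 is itself unloaded: V_out = V_mid × R4/(R3+R4) = 0.7959 × 10.0/43.00 = 0.185 V.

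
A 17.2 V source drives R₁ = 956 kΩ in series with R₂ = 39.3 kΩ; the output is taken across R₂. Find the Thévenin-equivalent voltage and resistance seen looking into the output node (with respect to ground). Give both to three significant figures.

V_th = 0.679 V, R_th = 37.7 kΩ

V_th is the open-circuit tap voltage: 17.2 × 39.3/(956 + 39.3) = 0.679 V.
With the supply zeroed, R₁ and R₂ appear in parallel from the tap: R_th = R₁‖R₂ = (956 × 39.3)/995.3 = 37.7 kΩ.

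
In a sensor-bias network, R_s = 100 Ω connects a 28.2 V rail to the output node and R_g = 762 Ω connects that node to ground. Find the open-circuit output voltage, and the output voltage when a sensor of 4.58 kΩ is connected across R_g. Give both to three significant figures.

Open-circuit: V = 28.2 × 762/(100 + 762) = 24.9 V.
With the load, R_g becomes R_g‖R_L = 653.3 Ω, so V = 28.2 × 653.3/753.3 = 24.5 V.

Unloaded: 24.9 V; loaded: 24.5 V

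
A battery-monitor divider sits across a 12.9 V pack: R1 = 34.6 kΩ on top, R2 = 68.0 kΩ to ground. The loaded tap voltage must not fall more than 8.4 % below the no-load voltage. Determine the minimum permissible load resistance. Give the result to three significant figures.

R_L(min) ≈ 250 kΩ

Output resistance R_th = R1‖R2 = (34.6 × 68.0)/102.6 = 22.93 kΩ.
The fractional drop is R_th/(R_th + R_L); requiring this ≤ 0.0840 gives R_L ≥ R_th(1/0.0840 − 1) = 22.93 × 10.90 = 250 kΩ.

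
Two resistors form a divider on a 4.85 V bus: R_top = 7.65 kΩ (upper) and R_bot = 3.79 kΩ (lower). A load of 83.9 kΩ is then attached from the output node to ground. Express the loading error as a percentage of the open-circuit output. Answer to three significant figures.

The divider's output (Thévenin) resistance is R_top‖R_bot = 2.534 kΩ.
Fractional drop under load = R_th/(R_th + R_L) = 2.534 / (2.534 + 83.9) = 0.02932.
So the output falls by 2.93 %.

2.93 %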